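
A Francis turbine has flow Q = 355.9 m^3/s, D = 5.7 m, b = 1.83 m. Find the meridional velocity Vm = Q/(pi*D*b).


Vm = 355.9 / (pi * 5.7 * 1.83) = 10.8606 m/s


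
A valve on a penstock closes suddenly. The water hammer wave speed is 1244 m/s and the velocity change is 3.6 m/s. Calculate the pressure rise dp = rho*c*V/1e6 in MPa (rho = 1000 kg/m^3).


dp = 1000 * 1244 * 3.6 / 1e6 = 4.4784 MPa


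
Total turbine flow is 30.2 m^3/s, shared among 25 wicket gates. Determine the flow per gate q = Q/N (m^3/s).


q = 30.2 / 25 = 1.2080 m^3/s


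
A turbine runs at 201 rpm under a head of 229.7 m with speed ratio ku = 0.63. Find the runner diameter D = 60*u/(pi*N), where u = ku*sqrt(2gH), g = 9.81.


u = 0.63 * sqrt(2*9.81*229.7) = 42.2932 m/s
D = 60 * 42.2932 / (pi * 201) = 4.0186 m


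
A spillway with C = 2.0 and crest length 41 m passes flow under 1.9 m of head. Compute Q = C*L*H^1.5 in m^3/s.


Q = 2.0 * 41 * 1.9^1.5 = 214.7555 m^3/s


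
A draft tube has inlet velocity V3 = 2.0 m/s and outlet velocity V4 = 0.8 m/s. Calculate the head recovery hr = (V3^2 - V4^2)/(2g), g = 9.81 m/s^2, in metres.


hr = (2.0^2 - 0.8^2) / (2*9.81) = 0.1713 m


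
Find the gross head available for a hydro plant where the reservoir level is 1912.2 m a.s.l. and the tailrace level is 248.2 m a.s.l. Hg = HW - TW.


Hg = 1912.2 - 248.2 = 1664.0000 m


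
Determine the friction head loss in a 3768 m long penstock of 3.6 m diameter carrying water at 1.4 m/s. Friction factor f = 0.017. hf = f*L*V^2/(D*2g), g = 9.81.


hf = 0.017 * 3768 * 1.4^2 / (3.6 * 2 * 9.81) = 1.7775 m


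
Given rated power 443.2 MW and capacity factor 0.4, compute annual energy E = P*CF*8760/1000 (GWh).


E = 443.2 * 0.4 * 8760 / 1000 = 1552.9728 GWh


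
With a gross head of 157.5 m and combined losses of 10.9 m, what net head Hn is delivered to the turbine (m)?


Hn = 157.5 - 10.9 = 146.6000 m


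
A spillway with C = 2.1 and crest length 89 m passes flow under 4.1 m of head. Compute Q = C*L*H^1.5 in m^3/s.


Q = 2.1 * 89 * 4.1^1.5 = 1551.6190 m^3/s


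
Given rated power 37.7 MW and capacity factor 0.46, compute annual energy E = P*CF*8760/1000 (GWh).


E = 37.7 * 0.46 * 8760 / 1000 = 151.9159 GWh


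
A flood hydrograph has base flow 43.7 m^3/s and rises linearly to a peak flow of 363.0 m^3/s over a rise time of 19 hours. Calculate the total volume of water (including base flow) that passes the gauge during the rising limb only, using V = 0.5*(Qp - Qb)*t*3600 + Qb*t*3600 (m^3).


V = 0.5*(363.0 - 43.7)*19*3600 + 43.7*19*3600 = 1.3909e+07 m^3


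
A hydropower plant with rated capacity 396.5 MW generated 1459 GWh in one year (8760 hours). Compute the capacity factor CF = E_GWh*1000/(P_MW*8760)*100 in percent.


CF = 1459 * 1000 / (396.5 * 8760) * 100 = 42.0057 %


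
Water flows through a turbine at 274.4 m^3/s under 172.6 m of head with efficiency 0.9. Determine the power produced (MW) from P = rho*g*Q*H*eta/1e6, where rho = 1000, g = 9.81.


P = 1000 * 9.81 * 274.4 * 172.6 * 0.9 / 1e6 = 418.1542 MW


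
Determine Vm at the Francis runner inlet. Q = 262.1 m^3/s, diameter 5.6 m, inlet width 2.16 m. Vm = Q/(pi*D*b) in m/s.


Vm = 262.1 / (pi * 5.6 * 2.16) = 6.8972 m/s


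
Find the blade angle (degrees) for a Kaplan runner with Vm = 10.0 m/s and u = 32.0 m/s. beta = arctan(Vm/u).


beta = arctan(10.0 / 32.0) = 17.3540 degrees


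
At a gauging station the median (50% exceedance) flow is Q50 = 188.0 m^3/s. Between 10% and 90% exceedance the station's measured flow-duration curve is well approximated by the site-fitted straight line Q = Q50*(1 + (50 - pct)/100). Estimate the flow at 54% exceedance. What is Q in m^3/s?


Q = 188.0 * (1 + (50 - 54)/100) = 180.4800 m^3/s


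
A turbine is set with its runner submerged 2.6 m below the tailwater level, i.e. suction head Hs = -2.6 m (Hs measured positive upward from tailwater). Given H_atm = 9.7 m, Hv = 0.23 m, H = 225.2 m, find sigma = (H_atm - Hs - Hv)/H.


sigma = (9.7 - (-2.6) - 0.23) / 225.2 = 0.0536


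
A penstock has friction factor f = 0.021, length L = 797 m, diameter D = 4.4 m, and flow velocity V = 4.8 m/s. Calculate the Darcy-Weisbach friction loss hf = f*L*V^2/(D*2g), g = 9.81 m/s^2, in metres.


hf = 0.021 * 797 * 4.8^2 / (4.4 * 2 * 9.81) = 4.4669 m


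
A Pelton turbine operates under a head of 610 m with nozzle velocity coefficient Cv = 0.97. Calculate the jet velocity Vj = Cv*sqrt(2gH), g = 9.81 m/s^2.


Vj = 0.97 * sqrt(2*9.81*610) = 106.1173 m/s


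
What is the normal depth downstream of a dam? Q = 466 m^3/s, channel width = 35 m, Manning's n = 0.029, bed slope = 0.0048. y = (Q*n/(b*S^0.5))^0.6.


y = (466 * 0.029 / (35 * 0.0048^0.5))^0.6 = 2.8032 m


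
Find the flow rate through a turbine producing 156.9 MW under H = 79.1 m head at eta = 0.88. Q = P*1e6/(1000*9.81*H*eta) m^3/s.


Q = 156.9 * 1e6 / (1000 * 9.81 * 79.1 * 0.88) = 229.7708 m^3/s


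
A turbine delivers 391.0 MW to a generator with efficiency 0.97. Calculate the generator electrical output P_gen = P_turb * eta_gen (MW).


P_gen = 391.0 * 0.97 = 379.2700 MW


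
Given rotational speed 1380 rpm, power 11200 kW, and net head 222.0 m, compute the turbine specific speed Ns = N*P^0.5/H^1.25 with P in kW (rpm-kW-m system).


Ns = 1380 * 11200^0.5 / 222.0^1.25 = 170.4303


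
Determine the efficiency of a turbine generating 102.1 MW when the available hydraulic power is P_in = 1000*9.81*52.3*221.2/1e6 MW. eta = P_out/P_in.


P_in = 1000 * 9.81 * 52.3 * 221.2 / 1e6 = 113.4895 MW
eta = 102.1 / 113.4895 = 0.8996


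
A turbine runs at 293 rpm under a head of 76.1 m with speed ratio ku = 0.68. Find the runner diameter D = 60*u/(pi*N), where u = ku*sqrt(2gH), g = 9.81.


u = 0.68 * sqrt(2*9.81*76.1) = 26.2755 m/s
D = 60 * 26.2755 / (pi * 293) = 1.7127 m


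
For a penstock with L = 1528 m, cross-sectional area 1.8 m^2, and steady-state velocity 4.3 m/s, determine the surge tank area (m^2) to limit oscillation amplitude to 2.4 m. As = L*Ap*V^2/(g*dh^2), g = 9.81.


As = 1528 * 1.8 * 4.3^2 / (9.81 * 2.4^2) = 899.9975 m^2


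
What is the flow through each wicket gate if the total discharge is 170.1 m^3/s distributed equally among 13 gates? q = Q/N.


q = 170.1 / 13 = 13.0846 m^3/s


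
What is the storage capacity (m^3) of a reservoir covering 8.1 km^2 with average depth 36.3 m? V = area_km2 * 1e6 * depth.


V = 8.1 * 1e6 * 36.3 = 2.9403e+08 m^3


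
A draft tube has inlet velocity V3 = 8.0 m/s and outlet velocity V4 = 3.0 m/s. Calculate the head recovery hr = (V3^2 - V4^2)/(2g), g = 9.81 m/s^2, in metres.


hr = (8.0^2 - 3.0^2) / (2*9.81) = 2.8033 m


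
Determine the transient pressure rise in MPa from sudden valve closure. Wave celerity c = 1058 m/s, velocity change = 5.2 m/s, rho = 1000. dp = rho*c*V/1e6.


dp = 1000 * 1058 * 5.2 / 1e6 = 5.5016 MPa


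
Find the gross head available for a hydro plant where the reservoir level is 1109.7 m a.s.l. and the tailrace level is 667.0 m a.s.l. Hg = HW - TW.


Hg = 1109.7 - 667.0 = 442.7000 m


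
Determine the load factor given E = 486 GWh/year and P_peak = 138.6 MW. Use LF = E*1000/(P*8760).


LF = 486 * 1000 / (138.6 * 8760) = 0.4003


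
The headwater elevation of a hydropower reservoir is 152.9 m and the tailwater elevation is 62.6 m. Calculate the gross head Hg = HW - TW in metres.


Hg = 152.9 - 62.6 = 90.3000 m


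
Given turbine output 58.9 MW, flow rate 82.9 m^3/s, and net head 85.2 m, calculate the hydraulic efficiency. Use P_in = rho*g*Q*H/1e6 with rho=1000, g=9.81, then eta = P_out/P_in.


P_in = 1000 * 9.81 * 82.9 * 85.2 / 1e6 = 69.2888 MW
eta = 58.9 / 69.2888 = 0.8501


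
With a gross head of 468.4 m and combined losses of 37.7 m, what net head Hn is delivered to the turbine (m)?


Hn = 468.4 - 37.7 = 430.7000 m


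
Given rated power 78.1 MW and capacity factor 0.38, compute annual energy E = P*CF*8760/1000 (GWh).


E = 78.1 * 0.38 * 8760 / 1000 = 259.9793 GWh


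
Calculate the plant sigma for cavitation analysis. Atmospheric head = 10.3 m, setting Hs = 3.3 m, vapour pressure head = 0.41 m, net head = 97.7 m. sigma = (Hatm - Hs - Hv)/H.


sigma = (10.3 - 3.3 - 0.41) / 97.7 = 0.0675


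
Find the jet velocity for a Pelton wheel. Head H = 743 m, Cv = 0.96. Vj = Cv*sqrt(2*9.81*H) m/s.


Vj = 0.96 * sqrt(2*9.81*743) = 115.9085 m/s


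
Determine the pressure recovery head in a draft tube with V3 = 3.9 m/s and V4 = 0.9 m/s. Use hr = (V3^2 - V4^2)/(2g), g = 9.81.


hr = (3.9^2 - 0.9^2) / (2*9.81) = 0.7339 m


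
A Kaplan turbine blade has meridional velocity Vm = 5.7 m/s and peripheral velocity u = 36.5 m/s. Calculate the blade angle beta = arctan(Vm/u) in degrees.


beta = arctan(5.7 / 36.5) = 8.8759 degrees


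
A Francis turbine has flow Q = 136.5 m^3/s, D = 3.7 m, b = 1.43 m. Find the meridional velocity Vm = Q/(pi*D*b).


Vm = 136.5 / (pi * 3.7 * 1.43) = 8.2119 m/s


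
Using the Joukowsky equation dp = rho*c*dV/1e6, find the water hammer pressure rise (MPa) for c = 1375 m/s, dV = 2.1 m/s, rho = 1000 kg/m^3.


dp = 1000 * 1375 * 2.1 / 1e6 = 2.8875 MPa


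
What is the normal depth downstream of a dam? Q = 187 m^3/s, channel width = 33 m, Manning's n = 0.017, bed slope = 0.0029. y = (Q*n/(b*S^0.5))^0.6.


y = (187 * 0.017 / (33 * 0.0029^0.5))^0.6 = 1.4176 m


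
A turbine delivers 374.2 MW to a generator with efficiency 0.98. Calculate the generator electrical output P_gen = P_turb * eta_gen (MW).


P_gen = 374.2 * 0.98 = 366.7160 MW


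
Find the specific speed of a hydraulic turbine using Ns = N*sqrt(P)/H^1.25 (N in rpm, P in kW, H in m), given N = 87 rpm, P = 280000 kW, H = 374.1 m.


Ns = 87 * 280000^0.5 / 374.1^1.25 = 27.9810


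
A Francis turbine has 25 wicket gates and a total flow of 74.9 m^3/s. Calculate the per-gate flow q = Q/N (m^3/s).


q = 74.9 / 25 = 2.9960 m^3/s


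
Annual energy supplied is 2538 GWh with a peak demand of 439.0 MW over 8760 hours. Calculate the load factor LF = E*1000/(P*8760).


LF = 2538 * 1000 / (439.0 * 8760) = 0.6600


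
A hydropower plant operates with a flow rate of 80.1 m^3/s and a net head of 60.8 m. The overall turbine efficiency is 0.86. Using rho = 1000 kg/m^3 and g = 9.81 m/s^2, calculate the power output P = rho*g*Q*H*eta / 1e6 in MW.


P = 1000 * 9.81 * 80.1 * 60.8 * 0.86 / 1e6 = 41.0869 MW


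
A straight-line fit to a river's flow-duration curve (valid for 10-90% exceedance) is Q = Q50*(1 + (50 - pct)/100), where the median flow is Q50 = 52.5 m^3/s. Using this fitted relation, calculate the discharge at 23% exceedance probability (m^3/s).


Q = 52.5 * (1 + (50 - 23)/100) = 66.6750 m^3/s


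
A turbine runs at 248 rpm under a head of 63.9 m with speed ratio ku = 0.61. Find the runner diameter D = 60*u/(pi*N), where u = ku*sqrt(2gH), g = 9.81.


u = 0.61 * sqrt(2*9.81*63.9) = 21.5988 m/s
D = 60 * 21.5988 / (pi * 248) = 1.6633 m


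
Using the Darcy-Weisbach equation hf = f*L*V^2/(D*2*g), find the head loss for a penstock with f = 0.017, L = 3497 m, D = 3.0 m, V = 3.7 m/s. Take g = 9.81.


hf = 0.017 * 3497 * 3.7^2 / (3.0 * 2 * 9.81) = 13.8270 m


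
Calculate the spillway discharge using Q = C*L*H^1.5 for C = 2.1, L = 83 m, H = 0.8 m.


Q = 2.1 * 83 * 0.8^1.5 = 124.7189 m^3/s


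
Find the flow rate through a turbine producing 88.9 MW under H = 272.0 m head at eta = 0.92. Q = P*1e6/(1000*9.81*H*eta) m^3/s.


Q = 88.9 * 1e6 / (1000 * 9.81 * 272.0 * 0.92) = 36.2140 m^3/s


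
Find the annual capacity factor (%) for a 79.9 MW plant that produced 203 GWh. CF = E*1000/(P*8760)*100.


CF = 203 * 1000 / (79.9 * 8760) * 100 = 29.0031 %


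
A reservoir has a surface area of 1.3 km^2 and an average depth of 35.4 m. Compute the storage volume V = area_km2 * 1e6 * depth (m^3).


V = 1.3 * 1e6 * 35.4 = 4.6020e+07 m^3


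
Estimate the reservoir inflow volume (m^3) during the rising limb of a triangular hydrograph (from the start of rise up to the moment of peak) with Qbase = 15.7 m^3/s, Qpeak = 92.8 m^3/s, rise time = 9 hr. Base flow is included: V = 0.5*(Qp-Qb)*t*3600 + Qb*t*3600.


V = 0.5*(92.8 - 15.7)*9*3600 + 15.7*9*3600 = 1.7577e+06 m^3


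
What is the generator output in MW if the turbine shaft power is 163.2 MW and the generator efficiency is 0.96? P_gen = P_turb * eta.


P_gen = 163.2 * 0.96 = 156.6720 MW


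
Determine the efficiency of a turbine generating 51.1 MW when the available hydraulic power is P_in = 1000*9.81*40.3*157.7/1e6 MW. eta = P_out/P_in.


P_in = 1000 * 9.81 * 40.3 * 157.7 / 1e6 = 62.3456 MW
eta = 51.1 / 62.3456 = 0.8196


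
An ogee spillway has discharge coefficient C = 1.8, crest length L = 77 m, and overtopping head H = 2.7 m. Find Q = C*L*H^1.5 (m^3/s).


Q = 1.8 * 77 * 2.7^1.5 = 614.9062 m^3/s


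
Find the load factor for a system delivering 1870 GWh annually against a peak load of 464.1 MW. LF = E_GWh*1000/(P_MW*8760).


LF = 1870 * 1000 / (464.1 * 8760) = 0.4600


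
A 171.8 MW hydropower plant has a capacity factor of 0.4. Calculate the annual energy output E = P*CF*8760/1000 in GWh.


E = 171.8 * 0.4 * 8760 / 1000 = 601.9872 GWh


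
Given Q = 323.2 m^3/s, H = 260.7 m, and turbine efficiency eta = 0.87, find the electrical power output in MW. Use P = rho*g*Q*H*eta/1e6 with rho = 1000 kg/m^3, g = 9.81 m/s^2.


P = 1000 * 9.81 * 323.2 * 260.7 * 0.87 / 1e6 = 719.1188 MW


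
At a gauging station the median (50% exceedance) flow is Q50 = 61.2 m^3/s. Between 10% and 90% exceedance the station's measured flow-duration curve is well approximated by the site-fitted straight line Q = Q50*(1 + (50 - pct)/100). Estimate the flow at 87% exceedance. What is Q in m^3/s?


Q = 61.2 * (1 + (50 - 87)/100) = 38.5560 m^3/s


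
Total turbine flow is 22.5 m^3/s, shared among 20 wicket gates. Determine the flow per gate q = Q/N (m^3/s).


q = 22.5 / 20 = 1.1250 m^3/s


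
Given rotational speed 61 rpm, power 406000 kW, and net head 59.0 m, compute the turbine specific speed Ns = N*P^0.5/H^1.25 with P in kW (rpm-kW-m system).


Ns = 61 * 406000^0.5 / 59.0^1.25 = 237.6993


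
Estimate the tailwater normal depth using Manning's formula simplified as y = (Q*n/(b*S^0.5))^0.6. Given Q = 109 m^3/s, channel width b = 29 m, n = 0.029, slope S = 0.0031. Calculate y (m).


y = (109 * 0.029 / (29 * 0.0031^0.5))^0.6 = 1.4964 m


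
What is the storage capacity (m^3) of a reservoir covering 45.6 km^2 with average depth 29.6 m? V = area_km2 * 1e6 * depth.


V = 45.6 * 1e6 * 29.6 = 1.3498e+09 m^3


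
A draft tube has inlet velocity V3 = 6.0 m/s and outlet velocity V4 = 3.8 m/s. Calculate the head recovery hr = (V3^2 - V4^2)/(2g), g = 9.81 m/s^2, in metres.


hr = (6.0^2 - 3.8^2) / (2*9.81) = 1.0989 m


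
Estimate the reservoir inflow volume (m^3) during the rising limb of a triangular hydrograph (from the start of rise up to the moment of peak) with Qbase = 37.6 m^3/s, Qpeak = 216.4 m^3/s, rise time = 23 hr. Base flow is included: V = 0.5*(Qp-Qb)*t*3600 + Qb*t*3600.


V = 0.5*(216.4 - 37.6)*23*3600 + 37.6*23*3600 = 1.0516e+07 m^3


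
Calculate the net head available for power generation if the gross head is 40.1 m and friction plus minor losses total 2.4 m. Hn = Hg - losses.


Hn = 40.1 - 2.4 = 37.7000 m


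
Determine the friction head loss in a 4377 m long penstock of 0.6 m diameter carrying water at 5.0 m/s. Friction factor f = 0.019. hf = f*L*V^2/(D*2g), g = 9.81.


hf = 0.019 * 4377 * 5.0^2 / (0.6 * 2 * 9.81) = 176.6119 m


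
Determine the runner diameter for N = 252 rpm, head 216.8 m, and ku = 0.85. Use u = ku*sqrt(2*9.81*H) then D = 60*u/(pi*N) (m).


u = 0.85 * sqrt(2*9.81*216.8) = 55.4368 m/s
D = 60 * 55.4368 / (pi * 252) = 4.2014 m


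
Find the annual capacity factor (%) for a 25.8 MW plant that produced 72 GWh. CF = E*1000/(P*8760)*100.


CF = 72 * 1000 / (25.8 * 8760) * 100 = 31.8573 %


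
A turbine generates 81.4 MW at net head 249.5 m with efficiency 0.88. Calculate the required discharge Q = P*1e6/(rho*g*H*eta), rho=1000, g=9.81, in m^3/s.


Q = 81.4 * 1e6 / (1000 * 9.81 * 249.5 * 0.88) = 37.7922 m^3/s


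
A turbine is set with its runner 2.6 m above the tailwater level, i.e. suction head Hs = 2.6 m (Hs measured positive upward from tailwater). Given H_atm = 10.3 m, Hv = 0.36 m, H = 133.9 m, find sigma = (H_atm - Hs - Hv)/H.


sigma = (10.3 - 2.6 - 0.36) / 133.9 = 0.0548


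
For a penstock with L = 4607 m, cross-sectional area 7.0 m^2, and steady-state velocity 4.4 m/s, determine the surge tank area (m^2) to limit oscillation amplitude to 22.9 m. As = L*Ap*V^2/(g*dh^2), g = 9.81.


As = 4607 * 7.0 * 4.4^2 / (9.81 * 22.9^2) = 121.3617 m^2


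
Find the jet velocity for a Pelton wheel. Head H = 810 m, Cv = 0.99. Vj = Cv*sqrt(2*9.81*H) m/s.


Vj = 0.99 * sqrt(2*9.81*810) = 124.8036 m/s


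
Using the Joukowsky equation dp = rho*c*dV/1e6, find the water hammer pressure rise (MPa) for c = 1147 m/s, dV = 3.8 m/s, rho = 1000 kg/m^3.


dp = 1000 * 1147 * 3.8 / 1e6 = 4.3586 MPa


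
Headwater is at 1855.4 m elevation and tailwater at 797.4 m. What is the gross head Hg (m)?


Hg = 1855.4 - 797.4 = 1058.0000 m


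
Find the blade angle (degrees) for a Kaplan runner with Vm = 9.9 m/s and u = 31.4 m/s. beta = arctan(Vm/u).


beta = arctan(9.9 / 31.4) = 17.4994 degrees


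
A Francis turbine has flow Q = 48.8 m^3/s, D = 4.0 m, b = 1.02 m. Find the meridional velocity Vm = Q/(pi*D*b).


Vm = 48.8 / (pi * 4.0 * 1.02) = 3.8072 m/s


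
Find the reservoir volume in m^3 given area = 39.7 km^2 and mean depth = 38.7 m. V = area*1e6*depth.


V = 39.7 * 1e6 * 38.7 = 1.5364e+09 m^3


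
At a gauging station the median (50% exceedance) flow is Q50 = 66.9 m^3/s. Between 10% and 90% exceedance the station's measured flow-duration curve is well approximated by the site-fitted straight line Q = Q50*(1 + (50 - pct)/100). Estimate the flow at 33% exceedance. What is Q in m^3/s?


Q = 66.9 * (1 + (50 - 33)/100) = 78.2730 m^3/s


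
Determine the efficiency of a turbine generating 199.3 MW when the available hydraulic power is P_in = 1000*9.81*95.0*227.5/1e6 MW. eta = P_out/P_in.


P_in = 1000 * 9.81 * 95.0 * 227.5 / 1e6 = 212.0186 MW
eta = 199.3 / 212.0186 = 0.9400


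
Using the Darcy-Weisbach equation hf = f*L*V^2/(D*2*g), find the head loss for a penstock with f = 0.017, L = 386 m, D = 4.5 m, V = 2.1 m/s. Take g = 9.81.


hf = 0.017 * 386 * 2.1^2 / (4.5 * 2 * 9.81) = 0.3278 m


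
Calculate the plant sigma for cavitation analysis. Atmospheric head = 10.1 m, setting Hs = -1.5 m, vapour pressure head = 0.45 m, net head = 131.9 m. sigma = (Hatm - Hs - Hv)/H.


sigma = (10.1 - (-1.5) - 0.45) / 131.9 = 0.0845


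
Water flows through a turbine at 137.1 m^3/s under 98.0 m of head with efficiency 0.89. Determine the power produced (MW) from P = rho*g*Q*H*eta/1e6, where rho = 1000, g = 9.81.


P = 1000 * 9.81 * 137.1 * 98.0 * 0.89 / 1e6 = 117.3066 MW


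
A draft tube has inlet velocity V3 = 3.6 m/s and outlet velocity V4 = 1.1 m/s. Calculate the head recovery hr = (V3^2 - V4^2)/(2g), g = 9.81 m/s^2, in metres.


hr = (3.6^2 - 1.1^2) / (2*9.81) = 0.5989 m


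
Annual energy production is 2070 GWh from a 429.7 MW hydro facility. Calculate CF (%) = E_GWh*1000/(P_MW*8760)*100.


CF = 2070 * 1000 / (429.7 * 8760) * 100 = 54.9922 %


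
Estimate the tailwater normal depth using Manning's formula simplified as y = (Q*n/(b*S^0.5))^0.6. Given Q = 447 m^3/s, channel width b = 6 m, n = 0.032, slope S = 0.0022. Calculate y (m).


y = (447 * 0.032 / (6 * 0.0022^0.5))^0.6 = 10.5598 m


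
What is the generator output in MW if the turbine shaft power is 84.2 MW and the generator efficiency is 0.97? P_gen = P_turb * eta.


P_gen = 84.2 * 0.97 = 81.6740 MW


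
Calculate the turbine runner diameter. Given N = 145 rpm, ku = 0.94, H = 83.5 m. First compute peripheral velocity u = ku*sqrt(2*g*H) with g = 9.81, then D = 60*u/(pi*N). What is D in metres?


u = 0.94 * sqrt(2*9.81*83.5) = 38.0470 m/s
D = 60 * 38.0470 / (pi * 145) = 5.0113 m


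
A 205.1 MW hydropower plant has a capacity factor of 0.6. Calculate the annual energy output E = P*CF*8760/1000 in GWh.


E = 205.1 * 0.6 * 8760 / 1000 = 1078.0056 GWh


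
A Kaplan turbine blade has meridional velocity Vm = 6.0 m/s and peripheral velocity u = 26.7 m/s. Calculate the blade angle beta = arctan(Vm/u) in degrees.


beta = arctan(6.0 / 26.7) = 12.6651 degrees


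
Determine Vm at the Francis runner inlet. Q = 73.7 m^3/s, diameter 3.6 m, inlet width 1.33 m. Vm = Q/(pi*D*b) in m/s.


Vm = 73.7 / (pi * 3.6 * 1.33) = 4.8996 m/s


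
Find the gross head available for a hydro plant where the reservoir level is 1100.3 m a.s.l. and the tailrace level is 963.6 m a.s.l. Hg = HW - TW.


Hg = 1100.3 - 963.6 = 136.7000 m


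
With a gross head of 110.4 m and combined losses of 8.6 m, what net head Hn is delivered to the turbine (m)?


Hn = 110.4 - 8.6 = 101.8000 m


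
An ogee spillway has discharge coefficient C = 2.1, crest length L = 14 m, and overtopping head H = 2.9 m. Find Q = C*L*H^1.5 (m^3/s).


Q = 2.1 * 14 * 2.9^1.5 = 145.1925 m^3/s


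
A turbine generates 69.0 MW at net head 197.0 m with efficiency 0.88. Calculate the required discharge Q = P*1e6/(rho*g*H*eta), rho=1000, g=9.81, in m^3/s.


Q = 69.0 * 1e6 / (1000 * 9.81 * 197.0 * 0.88) = 40.5724 m^3/s


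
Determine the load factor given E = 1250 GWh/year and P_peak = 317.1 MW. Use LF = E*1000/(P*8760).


LF = 1250 * 1000 / (317.1 * 8760) = 0.4500


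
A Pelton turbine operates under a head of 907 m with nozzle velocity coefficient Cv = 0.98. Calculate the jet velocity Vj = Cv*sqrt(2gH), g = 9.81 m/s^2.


Vj = 0.98 * sqrt(2*9.81*907) = 130.7312 m/s


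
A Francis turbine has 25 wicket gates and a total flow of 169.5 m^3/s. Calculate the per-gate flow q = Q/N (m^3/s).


q = 169.5 / 25 = 6.7800 m^3/s


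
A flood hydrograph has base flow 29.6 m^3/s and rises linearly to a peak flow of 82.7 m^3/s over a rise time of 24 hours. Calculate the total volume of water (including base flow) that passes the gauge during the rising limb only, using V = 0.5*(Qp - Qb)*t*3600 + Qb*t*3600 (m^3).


V = 0.5*(82.7 - 29.6)*24*3600 + 29.6*24*3600 = 4.8514e+06 m^3


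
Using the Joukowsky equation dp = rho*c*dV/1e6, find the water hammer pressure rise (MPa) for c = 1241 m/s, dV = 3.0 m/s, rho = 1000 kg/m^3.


dp = 1000 * 1241 * 3.0 / 1e6 = 3.7230 MPa


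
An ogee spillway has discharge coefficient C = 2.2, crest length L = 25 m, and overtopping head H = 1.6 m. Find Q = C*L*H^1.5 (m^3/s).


Q = 2.2 * 25 * 1.6^1.5 = 111.3122 m^3/s


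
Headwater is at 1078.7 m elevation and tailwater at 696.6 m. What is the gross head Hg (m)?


Hg = 1078.7 - 696.6 = 382.1000 m


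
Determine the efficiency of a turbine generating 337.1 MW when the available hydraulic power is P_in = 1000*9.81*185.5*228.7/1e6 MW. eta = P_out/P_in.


P_in = 1000 * 9.81 * 185.5 * 228.7 / 1e6 = 416.1780 MW
eta = 337.1 / 416.1780 = 0.8100


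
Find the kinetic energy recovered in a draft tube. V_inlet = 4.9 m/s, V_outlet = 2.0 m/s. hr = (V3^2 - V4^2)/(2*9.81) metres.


hr = (4.9^2 - 2.0^2) / (2*9.81) = 1.0199 m


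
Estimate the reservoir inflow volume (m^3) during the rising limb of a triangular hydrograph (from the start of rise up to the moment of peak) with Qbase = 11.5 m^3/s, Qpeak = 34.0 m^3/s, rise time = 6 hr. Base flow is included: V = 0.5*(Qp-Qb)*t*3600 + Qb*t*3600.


V = 0.5*(34.0 - 11.5)*6*3600 + 11.5*6*3600 = 491400.0000 m^3


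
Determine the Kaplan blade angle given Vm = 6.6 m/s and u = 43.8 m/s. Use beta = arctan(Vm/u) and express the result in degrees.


beta = arctan(6.6 / 43.8) = 8.5691 degrees


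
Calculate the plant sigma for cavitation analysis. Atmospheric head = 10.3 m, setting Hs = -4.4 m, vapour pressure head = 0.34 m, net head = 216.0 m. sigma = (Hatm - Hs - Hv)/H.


sigma = (10.3 - (-4.4) - 0.34) / 216.0 = 0.0665


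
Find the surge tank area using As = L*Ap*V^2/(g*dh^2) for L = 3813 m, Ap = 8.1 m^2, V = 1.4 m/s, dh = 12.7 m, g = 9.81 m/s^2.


As = 3813 * 8.1 * 1.4^2 / (9.81 * 12.7^2) = 38.2588 m^2


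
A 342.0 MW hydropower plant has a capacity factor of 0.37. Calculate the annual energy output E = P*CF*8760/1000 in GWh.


E = 342.0 * 0.37 * 8760 / 1000 = 1108.4904 GWh


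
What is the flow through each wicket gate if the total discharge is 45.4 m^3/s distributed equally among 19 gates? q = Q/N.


q = 45.4 / 19 = 2.3895 m^3/s


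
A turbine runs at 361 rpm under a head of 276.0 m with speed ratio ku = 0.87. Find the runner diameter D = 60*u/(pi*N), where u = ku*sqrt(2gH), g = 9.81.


u = 0.87 * sqrt(2*9.81*276.0) = 64.0211 m/s
D = 60 * 64.0211 / (pi * 361) = 3.3870 m


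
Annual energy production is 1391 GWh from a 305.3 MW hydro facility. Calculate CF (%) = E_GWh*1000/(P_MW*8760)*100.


CF = 1391 * 1000 / (305.3 * 8760) * 100 = 52.0111 %


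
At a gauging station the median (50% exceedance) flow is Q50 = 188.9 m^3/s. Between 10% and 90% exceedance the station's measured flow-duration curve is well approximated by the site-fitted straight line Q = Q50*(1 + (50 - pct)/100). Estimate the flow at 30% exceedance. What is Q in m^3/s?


Q = 188.9 * (1 + (50 - 30)/100) = 226.6800 m^3/s


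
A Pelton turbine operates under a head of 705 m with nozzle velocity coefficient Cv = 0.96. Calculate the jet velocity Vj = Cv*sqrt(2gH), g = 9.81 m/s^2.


Vj = 0.96 * sqrt(2*9.81*705) = 112.9056 m/s


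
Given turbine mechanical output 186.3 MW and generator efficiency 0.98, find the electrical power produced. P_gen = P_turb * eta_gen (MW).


P_gen = 186.3 * 0.98 = 182.5740 MW


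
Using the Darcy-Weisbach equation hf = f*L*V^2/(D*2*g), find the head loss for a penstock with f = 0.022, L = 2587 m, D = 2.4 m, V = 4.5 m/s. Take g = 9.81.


hf = 0.022 * 2587 * 4.5^2 / (2.4 * 2 * 9.81) = 24.4756 m


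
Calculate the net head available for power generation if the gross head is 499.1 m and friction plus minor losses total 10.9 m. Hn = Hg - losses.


Hn = 499.1 - 10.9 = 488.2000 m


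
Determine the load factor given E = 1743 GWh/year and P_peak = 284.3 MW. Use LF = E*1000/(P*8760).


LF = 1743 * 1000 / (284.3 * 8760) = 0.6999


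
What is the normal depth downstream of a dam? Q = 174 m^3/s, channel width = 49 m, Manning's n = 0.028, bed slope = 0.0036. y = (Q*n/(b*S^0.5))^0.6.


y = (174 * 0.028 / (49 * 0.0036^0.5))^0.6 = 1.3540 m


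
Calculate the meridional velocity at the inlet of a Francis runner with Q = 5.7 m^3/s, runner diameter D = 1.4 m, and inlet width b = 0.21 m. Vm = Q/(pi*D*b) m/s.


Vm = 5.7 / (pi * 1.4 * 0.21) = 6.1713 m/s


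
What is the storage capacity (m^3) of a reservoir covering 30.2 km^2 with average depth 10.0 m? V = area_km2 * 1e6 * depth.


V = 30.2 * 1e6 * 10.0 = 3.0200e+08 m^3


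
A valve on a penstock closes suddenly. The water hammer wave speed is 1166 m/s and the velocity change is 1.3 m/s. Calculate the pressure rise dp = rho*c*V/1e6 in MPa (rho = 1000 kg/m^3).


dp = 1000 * 1166 * 1.3 / 1e6 = 1.5158 MPa


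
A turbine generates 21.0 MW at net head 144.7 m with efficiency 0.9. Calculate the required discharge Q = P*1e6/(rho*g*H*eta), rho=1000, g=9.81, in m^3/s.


Q = 21.0 * 1e6 / (1000 * 9.81 * 144.7 * 0.9) = 16.4376 m^3/s


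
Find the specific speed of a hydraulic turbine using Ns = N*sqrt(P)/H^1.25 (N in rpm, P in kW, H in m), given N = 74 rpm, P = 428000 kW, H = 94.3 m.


Ns = 74 * 428000^0.5 / 94.3^1.25 = 164.7457


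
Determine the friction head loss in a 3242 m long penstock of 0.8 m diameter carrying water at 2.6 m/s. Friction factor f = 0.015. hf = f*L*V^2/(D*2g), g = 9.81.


hf = 0.015 * 3242 * 2.6^2 / (0.8 * 2 * 9.81) = 20.9441 m


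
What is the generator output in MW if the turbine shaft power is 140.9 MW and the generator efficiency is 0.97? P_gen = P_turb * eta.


P_gen = 140.9 * 0.97 = 136.6730 MW


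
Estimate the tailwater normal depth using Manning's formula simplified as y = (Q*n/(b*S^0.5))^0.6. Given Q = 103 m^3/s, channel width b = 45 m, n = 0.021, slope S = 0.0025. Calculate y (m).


y = (103 * 0.021 / (45 * 0.0025^0.5))^0.6 = 0.9766 m


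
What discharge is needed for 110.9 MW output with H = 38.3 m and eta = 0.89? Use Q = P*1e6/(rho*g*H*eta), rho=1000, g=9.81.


Q = 110.9 * 1e6 / (1000 * 9.81 * 38.3 * 0.89) = 331.6452 m^3/s


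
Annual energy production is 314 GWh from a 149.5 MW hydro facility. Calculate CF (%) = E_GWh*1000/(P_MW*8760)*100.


CF = 314 * 1000 / (149.5 * 8760) * 100 = 23.9764 %


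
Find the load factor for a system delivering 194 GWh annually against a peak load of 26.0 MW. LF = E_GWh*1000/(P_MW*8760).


LF = 194 * 1000 / (26.0 * 8760) = 0.8518


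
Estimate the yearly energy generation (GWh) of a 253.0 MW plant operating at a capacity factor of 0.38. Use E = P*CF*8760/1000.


E = 253.0 * 0.38 * 8760 / 1000 = 842.1864 GWh


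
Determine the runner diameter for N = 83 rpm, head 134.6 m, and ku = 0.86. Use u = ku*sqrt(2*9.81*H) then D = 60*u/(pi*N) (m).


u = 0.86 * sqrt(2*9.81*134.6) = 44.1947 m/s
D = 60 * 44.1947 / (pi * 83) = 10.1694 m


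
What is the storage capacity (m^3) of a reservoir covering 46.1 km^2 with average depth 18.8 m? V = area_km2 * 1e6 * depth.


V = 46.1 * 1e6 * 18.8 = 8.6668e+08 m^3


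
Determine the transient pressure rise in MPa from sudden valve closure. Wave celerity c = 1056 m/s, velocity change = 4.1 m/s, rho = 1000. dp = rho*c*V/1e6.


dp = 1000 * 1056 * 4.1 / 1e6 = 4.3296 MPa


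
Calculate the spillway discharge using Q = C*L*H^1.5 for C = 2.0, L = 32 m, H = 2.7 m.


Q = 2.0 * 32 * 2.7^1.5 = 283.9394 m^3/s


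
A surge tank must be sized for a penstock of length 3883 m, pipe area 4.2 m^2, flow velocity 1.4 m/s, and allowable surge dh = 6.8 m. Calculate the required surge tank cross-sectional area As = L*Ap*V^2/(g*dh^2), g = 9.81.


As = 3883 * 4.2 * 1.4^2 / (9.81 * 6.8^2) = 70.4670 m^2


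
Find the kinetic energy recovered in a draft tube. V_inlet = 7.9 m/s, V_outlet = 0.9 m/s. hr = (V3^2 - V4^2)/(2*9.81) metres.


hr = (7.9^2 - 0.9^2) / (2*9.81) = 3.1397 m


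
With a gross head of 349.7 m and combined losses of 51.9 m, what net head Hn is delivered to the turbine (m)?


Hn = 349.7 - 51.9 = 297.8000 m


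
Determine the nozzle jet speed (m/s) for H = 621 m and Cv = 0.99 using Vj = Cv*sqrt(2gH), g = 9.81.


Vj = 0.99 * sqrt(2*9.81*621) = 109.2774 m/s


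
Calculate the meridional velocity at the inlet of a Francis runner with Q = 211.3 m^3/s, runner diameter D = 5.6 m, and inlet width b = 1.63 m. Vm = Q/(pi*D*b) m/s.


Vm = 211.3 / (pi * 5.6 * 1.63) = 7.3684 m/s


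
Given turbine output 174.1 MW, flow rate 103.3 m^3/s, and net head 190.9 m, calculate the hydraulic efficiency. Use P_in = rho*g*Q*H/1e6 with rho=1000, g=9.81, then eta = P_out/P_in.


P_in = 1000 * 9.81 * 103.3 * 190.9 / 1e6 = 193.4529 MW
eta = 174.1 / 193.4529 = 0.9000


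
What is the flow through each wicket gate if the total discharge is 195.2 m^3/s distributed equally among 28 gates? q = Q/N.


q = 195.2 / 28 = 6.9714 m^3/s


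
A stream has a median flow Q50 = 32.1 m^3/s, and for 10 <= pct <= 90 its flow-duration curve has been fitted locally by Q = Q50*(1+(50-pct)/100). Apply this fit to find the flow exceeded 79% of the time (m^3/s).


Q = 32.1 * (1 + (50 - 79)/100) = 22.7910 m^3/s


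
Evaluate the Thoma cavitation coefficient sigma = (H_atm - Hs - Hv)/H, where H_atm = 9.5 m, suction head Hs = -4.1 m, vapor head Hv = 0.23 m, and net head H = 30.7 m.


sigma = (9.5 - (-4.1) - 0.23) / 30.7 = 0.4355


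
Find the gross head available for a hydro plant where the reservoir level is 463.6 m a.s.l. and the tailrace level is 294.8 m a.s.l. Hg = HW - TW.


Hg = 463.6 - 294.8 = 168.8000 m


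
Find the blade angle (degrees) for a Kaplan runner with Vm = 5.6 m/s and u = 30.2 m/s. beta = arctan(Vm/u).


beta = arctan(5.6 / 30.2) = 10.5051 degrees


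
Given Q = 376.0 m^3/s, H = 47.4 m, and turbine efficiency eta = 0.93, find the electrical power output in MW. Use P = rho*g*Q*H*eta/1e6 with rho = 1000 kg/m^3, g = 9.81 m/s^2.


P = 1000 * 9.81 * 376.0 * 47.4 * 0.93 / 1e6 = 162.5991 MW


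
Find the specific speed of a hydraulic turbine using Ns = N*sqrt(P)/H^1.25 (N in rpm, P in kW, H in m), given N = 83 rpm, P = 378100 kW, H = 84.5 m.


Ns = 83 * 378100^0.5 / 84.5^1.25 = 199.2097


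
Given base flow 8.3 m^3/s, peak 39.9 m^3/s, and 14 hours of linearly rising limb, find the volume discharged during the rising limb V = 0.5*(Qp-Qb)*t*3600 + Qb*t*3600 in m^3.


V = 0.5*(39.9 - 8.3)*14*3600 + 8.3*14*3600 = 1.2146e+06 m^3


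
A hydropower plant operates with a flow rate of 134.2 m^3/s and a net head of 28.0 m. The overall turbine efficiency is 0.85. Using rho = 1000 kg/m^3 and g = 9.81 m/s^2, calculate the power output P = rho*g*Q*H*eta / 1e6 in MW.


P = 1000 * 9.81 * 134.2 * 28.0 * 0.85 / 1e6 = 31.3327 MW


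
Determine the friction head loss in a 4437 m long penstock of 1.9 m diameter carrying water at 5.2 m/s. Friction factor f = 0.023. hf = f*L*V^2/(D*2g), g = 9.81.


hf = 0.023 * 4437 * 5.2^2 / (1.9 * 2 * 9.81) = 74.0238 m


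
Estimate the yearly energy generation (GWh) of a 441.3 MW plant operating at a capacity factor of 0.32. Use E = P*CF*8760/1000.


E = 441.3 * 0.32 * 8760 / 1000 = 1237.0522 GWh


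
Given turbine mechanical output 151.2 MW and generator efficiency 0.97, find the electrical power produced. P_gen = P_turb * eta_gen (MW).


P_gen = 151.2 * 0.97 = 146.6640 MW


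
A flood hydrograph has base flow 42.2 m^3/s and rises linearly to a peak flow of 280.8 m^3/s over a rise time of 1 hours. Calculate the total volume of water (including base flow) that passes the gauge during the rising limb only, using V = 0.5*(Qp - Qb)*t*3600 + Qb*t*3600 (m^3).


V = 0.5*(280.8 - 42.2)*1*3600 + 42.2*1*3600 = 581400.0000 m^3


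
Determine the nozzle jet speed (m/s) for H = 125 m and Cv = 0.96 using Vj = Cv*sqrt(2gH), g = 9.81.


Vj = 0.96 * sqrt(2*9.81*125) = 47.5418 m/s


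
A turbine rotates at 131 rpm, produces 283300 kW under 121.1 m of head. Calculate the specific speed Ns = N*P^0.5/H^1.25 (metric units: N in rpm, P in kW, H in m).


Ns = 131 * 283300^0.5 / 121.1^1.25 = 173.5659


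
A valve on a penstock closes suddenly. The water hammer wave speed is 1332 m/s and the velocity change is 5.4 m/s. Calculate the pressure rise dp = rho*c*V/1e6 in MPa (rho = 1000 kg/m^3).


dp = 1000 * 1332 * 5.4 / 1e6 = 7.1928 MPa


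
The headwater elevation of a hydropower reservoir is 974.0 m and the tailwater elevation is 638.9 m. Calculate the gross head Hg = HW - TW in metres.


Hg = 974.0 - 638.9 = 335.1000 m


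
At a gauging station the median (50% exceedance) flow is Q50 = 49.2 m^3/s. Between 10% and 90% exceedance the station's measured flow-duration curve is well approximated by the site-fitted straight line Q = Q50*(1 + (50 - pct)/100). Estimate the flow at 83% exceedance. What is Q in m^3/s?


Q = 49.2 * (1 + (50 - 83)/100) = 32.9640 m^3/s


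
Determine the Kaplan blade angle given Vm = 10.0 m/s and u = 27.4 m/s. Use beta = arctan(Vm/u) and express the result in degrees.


beta = arctan(10.0 / 27.4) = 20.0502 degrees


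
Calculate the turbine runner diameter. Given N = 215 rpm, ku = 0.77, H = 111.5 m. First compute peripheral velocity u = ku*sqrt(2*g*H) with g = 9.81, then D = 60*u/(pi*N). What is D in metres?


u = 0.77 * sqrt(2*9.81*111.5) = 36.0145 m/s
D = 60 * 36.0145 / (pi * 215) = 3.1992 m


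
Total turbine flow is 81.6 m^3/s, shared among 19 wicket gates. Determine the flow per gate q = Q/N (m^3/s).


q = 81.6 / 19 = 4.2947 m^3/s


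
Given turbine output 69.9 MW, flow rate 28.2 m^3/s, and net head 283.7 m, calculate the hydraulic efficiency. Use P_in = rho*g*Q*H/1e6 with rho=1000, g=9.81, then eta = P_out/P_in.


P_in = 1000 * 9.81 * 28.2 * 283.7 / 1e6 = 78.4833 MW
eta = 69.9 / 78.4833 = 0.8906


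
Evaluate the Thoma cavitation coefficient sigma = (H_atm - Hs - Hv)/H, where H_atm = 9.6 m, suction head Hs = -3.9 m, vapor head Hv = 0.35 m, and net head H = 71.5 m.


sigma = (9.6 - (-3.9) - 0.35) / 71.5 = 0.1839


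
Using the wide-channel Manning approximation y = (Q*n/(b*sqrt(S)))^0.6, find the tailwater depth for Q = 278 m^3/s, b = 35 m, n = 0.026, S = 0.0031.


y = (278 * 0.026 / (35 * 0.0031^0.5))^0.6 = 2.1956 m


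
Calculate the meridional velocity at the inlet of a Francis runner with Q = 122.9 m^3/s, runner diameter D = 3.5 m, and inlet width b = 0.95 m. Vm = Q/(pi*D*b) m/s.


Vm = 122.9 / (pi * 3.5 * 0.95) = 11.7655 m/s


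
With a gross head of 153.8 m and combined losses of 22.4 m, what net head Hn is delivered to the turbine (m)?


Hn = 153.8 - 22.4 = 131.4000 m


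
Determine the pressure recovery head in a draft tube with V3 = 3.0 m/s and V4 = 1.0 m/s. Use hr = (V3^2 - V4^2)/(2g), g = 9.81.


hr = (3.0^2 - 1.0^2) / (2*9.81) = 0.4077 m


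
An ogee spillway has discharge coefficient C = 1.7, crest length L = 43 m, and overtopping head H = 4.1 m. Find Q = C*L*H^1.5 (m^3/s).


Q = 1.7 * 43 * 4.1^1.5 = 606.8665 m^3/s


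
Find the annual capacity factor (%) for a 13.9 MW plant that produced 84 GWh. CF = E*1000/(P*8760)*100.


CF = 84 * 1000 / (13.9 * 8760) * 100 = 68.9859 %


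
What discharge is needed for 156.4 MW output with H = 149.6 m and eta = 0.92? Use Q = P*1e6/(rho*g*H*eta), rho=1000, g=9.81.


Q = 156.4 * 1e6 / (1000 * 9.81 * 149.6 * 0.92) = 115.8373 m^3/s


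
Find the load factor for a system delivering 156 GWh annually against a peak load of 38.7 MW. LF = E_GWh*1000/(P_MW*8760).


LF = 156 * 1000 / (38.7 * 8760) = 0.4602


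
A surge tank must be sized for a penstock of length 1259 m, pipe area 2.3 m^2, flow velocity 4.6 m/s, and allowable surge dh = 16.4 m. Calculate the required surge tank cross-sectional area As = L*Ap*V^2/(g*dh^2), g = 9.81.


As = 1259 * 2.3 * 4.6^2 / (9.81 * 16.4^2) = 23.2227 m^2


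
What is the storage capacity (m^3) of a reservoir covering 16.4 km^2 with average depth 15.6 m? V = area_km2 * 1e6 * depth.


V = 16.4 * 1e6 * 15.6 = 2.5584e+08 m^3


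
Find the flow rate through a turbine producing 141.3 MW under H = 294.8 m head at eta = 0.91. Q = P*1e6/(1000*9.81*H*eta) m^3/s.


Q = 141.3 * 1e6 / (1000 * 9.81 * 294.8 * 0.91) = 53.6913 m^3/s


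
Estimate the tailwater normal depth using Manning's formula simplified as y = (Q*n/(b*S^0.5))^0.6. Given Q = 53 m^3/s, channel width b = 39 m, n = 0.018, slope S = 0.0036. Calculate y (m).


y = (53 * 0.018 / (39 * 0.0036^0.5))^0.6 = 0.5837 m


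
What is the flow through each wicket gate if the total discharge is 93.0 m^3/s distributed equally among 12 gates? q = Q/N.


q = 93.0 / 12 = 7.7500 m^3/s


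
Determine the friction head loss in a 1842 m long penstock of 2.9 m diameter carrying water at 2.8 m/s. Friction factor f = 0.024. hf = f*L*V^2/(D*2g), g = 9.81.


hf = 0.024 * 1842 * 2.8^2 / (2.9 * 2 * 9.81) = 6.0914 m


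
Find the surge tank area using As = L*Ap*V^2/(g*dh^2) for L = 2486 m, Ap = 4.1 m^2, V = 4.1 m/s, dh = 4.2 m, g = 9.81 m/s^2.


As = 2486 * 4.1 * 4.1^2 / (9.81 * 4.2^2) = 990.1138 m^2


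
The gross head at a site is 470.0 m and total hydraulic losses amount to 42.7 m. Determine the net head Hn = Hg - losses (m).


Hn = 470.0 - 42.7 = 427.3000 m
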